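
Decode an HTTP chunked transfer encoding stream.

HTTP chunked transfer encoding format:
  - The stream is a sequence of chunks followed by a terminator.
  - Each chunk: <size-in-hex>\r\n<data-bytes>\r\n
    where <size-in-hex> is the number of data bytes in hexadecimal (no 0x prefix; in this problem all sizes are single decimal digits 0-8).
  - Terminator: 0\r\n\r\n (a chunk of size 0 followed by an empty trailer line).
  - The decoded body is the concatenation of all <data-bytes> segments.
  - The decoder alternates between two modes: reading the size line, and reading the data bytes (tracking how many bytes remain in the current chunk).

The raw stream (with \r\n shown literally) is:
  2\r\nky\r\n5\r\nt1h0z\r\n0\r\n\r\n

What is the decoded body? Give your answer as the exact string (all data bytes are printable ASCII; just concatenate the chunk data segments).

Answer: kyt1h0z

Derivation:
Chunk 1: stream[0..1]='2' size=0x2=2, data at stream[3..5]='ky' -> body[0..2], body so far='ky'
Chunk 2: stream[7..8]='5' size=0x5=5, data at stream[10..15]='t1h0z' -> body[2..7], body so far='kyt1h0z'
Chunk 3: stream[17..18]='0' size=0 (terminator). Final body='kyt1h0z' (7 bytes)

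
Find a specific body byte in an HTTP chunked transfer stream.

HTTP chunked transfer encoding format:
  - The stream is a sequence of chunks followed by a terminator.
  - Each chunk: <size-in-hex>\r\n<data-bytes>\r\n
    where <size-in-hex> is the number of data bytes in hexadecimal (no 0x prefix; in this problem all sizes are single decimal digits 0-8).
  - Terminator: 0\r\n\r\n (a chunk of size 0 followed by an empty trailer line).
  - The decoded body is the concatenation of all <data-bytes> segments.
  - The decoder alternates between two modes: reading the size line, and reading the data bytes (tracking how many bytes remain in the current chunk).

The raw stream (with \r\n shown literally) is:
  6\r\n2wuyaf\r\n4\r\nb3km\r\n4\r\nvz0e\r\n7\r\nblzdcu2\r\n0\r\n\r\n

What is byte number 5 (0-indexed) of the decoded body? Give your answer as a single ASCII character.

Chunk 1: stream[0..1]='6' size=0x6=6, data at stream[3..9]='2wuyaf' -> body[0..6], body so far='2wuyaf'
Chunk 2: stream[11..12]='4' size=0x4=4, data at stream[14..18]='b3km' -> body[6..10], body so far='2wuyafb3km'
Chunk 3: stream[20..21]='4' size=0x4=4, data at stream[23..27]='vz0e' -> body[10..14], body so far='2wuyafb3kmvz0e'
Chunk 4: stream[29..30]='7' size=0x7=7, data at stream[32..39]='blzdcu2' -> body[14..21], body so far='2wuyafb3kmvz0eblzdcu2'
Chunk 5: stream[41..42]='0' size=0 (terminator). Final body='2wuyafb3kmvz0eblzdcu2' (21 bytes)
Body byte 5 = 'f'

Answer: f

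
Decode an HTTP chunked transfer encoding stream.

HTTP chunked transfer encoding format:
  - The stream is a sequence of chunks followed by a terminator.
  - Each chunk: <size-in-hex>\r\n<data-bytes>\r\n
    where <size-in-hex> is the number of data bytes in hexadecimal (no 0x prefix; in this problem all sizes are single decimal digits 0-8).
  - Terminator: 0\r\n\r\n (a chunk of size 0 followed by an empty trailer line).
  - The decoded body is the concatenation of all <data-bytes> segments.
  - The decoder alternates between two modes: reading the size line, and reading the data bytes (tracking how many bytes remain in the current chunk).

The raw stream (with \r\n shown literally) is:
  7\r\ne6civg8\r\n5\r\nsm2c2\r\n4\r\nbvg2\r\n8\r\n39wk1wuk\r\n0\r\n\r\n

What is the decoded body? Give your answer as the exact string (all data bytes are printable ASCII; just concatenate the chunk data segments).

Answer: e6civg8sm2c2bvg239wk1wuk

Derivation:
Chunk 1: stream[0..1]='7' size=0x7=7, data at stream[3..10]='e6civg8' -> body[0..7], body so far='e6civg8'
Chunk 2: stream[12..13]='5' size=0x5=5, data at stream[15..20]='sm2c2' -> body[7..12], body so far='e6civg8sm2c2'
Chunk 3: stream[22..23]='4' size=0x4=4, data at stream[25..29]='bvg2' -> body[12..16], body so far='e6civg8sm2c2bvg2'
Chunk 4: stream[31..32]='8' size=0x8=8, data at stream[34..42]='39wk1wuk' -> body[16..24], body so far='e6civg8sm2c2bvg239wk1wuk'
Chunk 5: stream[44..45]='0' size=0 (terminator). Final body='e6civg8sm2c2bvg239wk1wuk' (24 bytes)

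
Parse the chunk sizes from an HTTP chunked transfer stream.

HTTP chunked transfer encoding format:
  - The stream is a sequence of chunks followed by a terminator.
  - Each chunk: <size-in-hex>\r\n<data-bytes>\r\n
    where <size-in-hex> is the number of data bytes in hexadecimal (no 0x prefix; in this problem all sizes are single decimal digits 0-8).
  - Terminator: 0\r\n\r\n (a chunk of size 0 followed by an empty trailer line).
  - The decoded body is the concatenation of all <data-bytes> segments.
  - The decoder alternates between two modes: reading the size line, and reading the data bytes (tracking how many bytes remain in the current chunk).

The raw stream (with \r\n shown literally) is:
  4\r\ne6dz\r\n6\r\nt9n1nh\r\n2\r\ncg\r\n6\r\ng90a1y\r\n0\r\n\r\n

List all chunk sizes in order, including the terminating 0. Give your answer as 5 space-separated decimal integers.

Answer: 4 6 2 6 0

Derivation:
Chunk 1: stream[0..1]='4' size=0x4=4, data at stream[3..7]='e6dz' -> body[0..4], body so far='e6dz'
Chunk 2: stream[9..10]='6' size=0x6=6, data at stream[12..18]='t9n1nh' -> body[4..10], body so far='e6dzt9n1nh'
Chunk 3: stream[20..21]='2' size=0x2=2, data at stream[23..25]='cg' -> body[10..12], body so far='e6dzt9n1nhcg'
Chunk 4: stream[27..28]='6' size=0x6=6, data at stream[30..36]='g90a1y' -> body[12..18], body so far='e6dzt9n1nhcgg90a1y'
Chunk 5: stream[38..39]='0' size=0 (terminator). Final body='e6dzt9n1nhcgg90a1y' (18 bytes)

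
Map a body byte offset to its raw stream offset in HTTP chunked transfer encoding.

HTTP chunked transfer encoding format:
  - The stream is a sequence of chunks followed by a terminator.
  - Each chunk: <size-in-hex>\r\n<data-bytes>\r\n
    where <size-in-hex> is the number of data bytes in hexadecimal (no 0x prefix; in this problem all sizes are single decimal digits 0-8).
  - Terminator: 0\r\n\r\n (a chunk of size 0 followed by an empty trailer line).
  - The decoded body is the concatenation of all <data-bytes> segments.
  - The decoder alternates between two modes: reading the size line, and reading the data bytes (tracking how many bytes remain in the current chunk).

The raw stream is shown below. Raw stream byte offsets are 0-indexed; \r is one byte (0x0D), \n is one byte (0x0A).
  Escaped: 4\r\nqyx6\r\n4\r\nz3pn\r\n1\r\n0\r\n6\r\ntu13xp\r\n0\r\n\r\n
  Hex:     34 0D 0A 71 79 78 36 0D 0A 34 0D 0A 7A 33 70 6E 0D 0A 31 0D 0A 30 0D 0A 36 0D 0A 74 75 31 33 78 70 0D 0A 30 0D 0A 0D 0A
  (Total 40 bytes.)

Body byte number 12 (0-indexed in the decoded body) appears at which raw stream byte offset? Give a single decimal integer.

Answer: 30

Derivation:
Chunk 1: stream[0..1]='4' size=0x4=4, data at stream[3..7]='qyx6' -> body[0..4], body so far='qyx6'
Chunk 2: stream[9..10]='4' size=0x4=4, data at stream[12..16]='z3pn' -> body[4..8], body so far='qyx6z3pn'
Chunk 3: stream[18..19]='1' size=0x1=1, data at stream[21..22]='0' -> body[8..9], body so far='qyx6z3pn0'
Chunk 4: stream[24..25]='6' size=0x6=6, data at stream[27..33]='tu13xp' -> body[9..15], body so far='qyx6z3pn0tu13xp'
Chunk 5: stream[35..36]='0' size=0 (terminator). Final body='qyx6z3pn0tu13xp' (15 bytes)
Body byte 12 at stream offset 30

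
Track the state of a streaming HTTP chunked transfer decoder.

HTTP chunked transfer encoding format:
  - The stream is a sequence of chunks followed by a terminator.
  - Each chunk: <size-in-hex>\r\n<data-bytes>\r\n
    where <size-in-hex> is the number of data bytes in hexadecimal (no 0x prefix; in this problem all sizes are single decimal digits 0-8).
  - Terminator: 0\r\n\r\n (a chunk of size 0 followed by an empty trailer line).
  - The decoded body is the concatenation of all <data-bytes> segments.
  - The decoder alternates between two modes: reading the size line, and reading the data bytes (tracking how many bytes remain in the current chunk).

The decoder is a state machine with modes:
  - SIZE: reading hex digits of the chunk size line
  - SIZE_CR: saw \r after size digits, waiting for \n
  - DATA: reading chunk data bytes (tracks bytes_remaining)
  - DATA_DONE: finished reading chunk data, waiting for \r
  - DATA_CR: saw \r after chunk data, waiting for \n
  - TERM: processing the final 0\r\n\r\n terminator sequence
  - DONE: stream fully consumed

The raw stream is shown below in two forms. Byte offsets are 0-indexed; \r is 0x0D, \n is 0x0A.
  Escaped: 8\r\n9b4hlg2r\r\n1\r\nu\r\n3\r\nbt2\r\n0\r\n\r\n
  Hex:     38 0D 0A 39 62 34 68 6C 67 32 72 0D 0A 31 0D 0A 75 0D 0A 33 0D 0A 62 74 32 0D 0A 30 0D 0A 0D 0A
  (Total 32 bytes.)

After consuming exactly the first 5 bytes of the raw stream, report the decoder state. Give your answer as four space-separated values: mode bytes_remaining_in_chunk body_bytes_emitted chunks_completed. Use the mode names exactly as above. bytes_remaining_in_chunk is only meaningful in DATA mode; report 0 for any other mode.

Byte 0 = '8': mode=SIZE remaining=0 emitted=0 chunks_done=0
Byte 1 = 0x0D: mode=SIZE_CR remaining=0 emitted=0 chunks_done=0
Byte 2 = 0x0A: mode=DATA remaining=8 emitted=0 chunks_done=0
Byte 3 = '9': mode=DATA remaining=7 emitted=1 chunks_done=0
Byte 4 = 'b': mode=DATA remaining=6 emitted=2 chunks_done=0

Answer: DATA 6 2 0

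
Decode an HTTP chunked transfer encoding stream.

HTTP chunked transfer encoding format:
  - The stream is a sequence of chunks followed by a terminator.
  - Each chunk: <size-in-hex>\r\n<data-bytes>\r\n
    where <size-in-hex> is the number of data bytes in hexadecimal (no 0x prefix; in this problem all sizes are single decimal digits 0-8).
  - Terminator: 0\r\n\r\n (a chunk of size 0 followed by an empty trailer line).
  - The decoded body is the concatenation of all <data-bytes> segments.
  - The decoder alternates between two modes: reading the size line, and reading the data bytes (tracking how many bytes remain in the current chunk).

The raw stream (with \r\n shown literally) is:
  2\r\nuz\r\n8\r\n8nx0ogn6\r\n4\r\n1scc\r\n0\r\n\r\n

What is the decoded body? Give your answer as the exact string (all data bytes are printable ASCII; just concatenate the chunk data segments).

Chunk 1: stream[0..1]='2' size=0x2=2, data at stream[3..5]='uz' -> body[0..2], body so far='uz'
Chunk 2: stream[7..8]='8' size=0x8=8, data at stream[10..18]='8nx0ogn6' -> body[2..10], body so far='uz8nx0ogn6'
Chunk 3: stream[20..21]='4' size=0x4=4, data at stream[23..27]='1scc' -> body[10..14], body so far='uz8nx0ogn61scc'
Chunk 4: stream[29..30]='0' size=0 (terminator). Final body='uz8nx0ogn61scc' (14 bytes)

Answer: uz8nx0ogn61scc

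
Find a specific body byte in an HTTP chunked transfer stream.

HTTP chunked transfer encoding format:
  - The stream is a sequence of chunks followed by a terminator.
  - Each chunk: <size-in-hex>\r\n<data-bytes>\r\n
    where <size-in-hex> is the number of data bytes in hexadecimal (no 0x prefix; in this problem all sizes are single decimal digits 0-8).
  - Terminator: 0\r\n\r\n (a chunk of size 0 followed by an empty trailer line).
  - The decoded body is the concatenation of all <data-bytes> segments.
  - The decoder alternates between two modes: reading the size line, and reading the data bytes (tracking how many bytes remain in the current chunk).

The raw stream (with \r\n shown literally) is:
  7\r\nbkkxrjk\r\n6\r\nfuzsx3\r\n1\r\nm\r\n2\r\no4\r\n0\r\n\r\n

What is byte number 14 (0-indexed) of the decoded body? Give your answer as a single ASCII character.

Chunk 1: stream[0..1]='7' size=0x7=7, data at stream[3..10]='bkkxrjk' -> body[0..7], body so far='bkkxrjk'
Chunk 2: stream[12..13]='6' size=0x6=6, data at stream[15..21]='fuzsx3' -> body[7..13], body so far='bkkxrjkfuzsx3'
Chunk 3: stream[23..24]='1' size=0x1=1, data at stream[26..27]='m' -> body[13..14], body so far='bkkxrjkfuzsx3m'
Chunk 4: stream[29..30]='2' size=0x2=2, data at stream[32..34]='o4' -> body[14..16], body so far='bkkxrjkfuzsx3mo4'
Chunk 5: stream[36..37]='0' size=0 (terminator). Final body='bkkxrjkfuzsx3mo4' (16 bytes)
Body byte 14 = 'o'

Answer: o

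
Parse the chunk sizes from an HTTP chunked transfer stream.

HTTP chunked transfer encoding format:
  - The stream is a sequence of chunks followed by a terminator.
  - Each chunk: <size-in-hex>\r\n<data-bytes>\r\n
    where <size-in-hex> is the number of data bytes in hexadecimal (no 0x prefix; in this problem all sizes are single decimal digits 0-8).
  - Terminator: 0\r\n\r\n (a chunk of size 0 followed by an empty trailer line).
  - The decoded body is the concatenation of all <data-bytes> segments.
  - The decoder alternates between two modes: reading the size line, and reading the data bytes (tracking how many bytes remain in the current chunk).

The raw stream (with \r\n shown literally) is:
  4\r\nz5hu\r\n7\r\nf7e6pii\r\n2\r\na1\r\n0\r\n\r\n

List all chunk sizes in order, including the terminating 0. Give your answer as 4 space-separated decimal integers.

Chunk 1: stream[0..1]='4' size=0x4=4, data at stream[3..7]='z5hu' -> body[0..4], body so far='z5hu'
Chunk 2: stream[9..10]='7' size=0x7=7, data at stream[12..19]='f7e6pii' -> body[4..11], body so far='z5huf7e6pii'
Chunk 3: stream[21..22]='2' size=0x2=2, data at stream[24..26]='a1' -> body[11..13], body so far='z5huf7e6piia1'
Chunk 4: stream[28..29]='0' size=0 (terminator). Final body='z5huf7e6piia1' (13 bytes)

Answer: 4 7 2 0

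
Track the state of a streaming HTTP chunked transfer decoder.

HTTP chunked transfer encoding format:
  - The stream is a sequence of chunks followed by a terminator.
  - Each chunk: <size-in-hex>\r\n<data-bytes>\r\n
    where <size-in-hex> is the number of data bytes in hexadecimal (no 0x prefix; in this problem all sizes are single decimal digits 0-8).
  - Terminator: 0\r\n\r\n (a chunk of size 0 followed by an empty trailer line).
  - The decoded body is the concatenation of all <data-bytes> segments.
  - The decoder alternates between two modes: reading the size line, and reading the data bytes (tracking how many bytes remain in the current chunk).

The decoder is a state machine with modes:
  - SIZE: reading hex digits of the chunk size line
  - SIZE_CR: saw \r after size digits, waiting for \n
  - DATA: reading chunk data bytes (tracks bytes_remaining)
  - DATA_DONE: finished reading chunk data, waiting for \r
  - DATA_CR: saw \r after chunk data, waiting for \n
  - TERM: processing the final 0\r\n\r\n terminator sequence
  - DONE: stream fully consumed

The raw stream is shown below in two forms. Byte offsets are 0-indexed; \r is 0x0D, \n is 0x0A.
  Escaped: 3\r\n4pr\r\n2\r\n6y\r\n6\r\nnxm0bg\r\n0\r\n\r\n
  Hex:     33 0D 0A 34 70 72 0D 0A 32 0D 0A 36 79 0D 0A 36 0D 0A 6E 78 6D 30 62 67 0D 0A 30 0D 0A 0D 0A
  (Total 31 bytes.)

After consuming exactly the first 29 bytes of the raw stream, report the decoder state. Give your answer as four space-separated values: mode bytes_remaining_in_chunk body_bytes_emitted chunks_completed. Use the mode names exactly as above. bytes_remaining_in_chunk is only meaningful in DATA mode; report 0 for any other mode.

Answer: TERM 0 11 3

Derivation:
Byte 0 = '3': mode=SIZE remaining=0 emitted=0 chunks_done=0
Byte 1 = 0x0D: mode=SIZE_CR remaining=0 emitted=0 chunks_done=0
Byte 2 = 0x0A: mode=DATA remaining=3 emitted=0 chunks_done=0
Byte 3 = '4': mode=DATA remaining=2 emitted=1 chunks_done=0
Byte 4 = 'p': mode=DATA remaining=1 emitted=2 chunks_done=0
Byte 5 = 'r': mode=DATA_DONE remaining=0 emitted=3 chunks_done=0
Byte 6 = 0x0D: mode=DATA_CR remaining=0 emitted=3 chunks_done=0
Byte 7 = 0x0A: mode=SIZE remaining=0 emitted=3 chunks_done=1
Byte 8 = '2': mode=SIZE remaining=0 emitted=3 chunks_done=1
Byte 9 = 0x0D: mode=SIZE_CR remaining=0 emitted=3 chunks_done=1
Byte 10 = 0x0A: mode=DATA remaining=2 emitted=3 chunks_done=1
Byte 11 = '6': mode=DATA remaining=1 emitted=4 chunks_done=1
Byte 12 = 'y': mode=DATA_DONE remaining=0 emitted=5 chunks_done=1
Byte 13 = 0x0D: mode=DATA_CR remaining=0 emitted=5 chunks_done=1
Byte 14 = 0x0A: mode=SIZE remaining=0 emitted=5 chunks_done=2
Byte 15 = '6': mode=SIZE remaining=0 emitted=5 chunks_done=2
Byte 16 = 0x0D: mode=SIZE_CR remaining=0 emitted=5 chunks_done=2
Byte 17 = 0x0A: mode=DATA remaining=6 emitted=5 chunks_done=2
Byte 18 = 'n': mode=DATA remaining=5 emitted=6 chunks_done=2
Byte 19 = 'x': mode=DATA remaining=4 emitted=7 chunks_done=2
Byte 20 = 'm': mode=DATA remaining=3 emitted=8 chunks_done=2
Byte 21 = '0': mode=DATA remaining=2 emitted=9 chunks_done=2
Byte 22 = 'b': mode=DATA remaining=1 emitted=10 chunks_done=2
Byte 23 = 'g': mode=DATA_DONE remaining=0 emitted=11 chunks_done=2
Byte 24 = 0x0D: mode=DATA_CR remaining=0 emitted=11 chunks_done=2
Byte 25 = 0x0A: mode=SIZE remaining=0 emitted=11 chunks_done=3
Byte 26 = '0': mode=SIZE remaining=0 emitted=11 chunks_done=3
Byte 27 = 0x0D: mode=SIZE_CR remaining=0 emitted=11 chunks_done=3
Byte 28 = 0x0A: mode=TERM remaining=0 emitted=11 chunks_done=3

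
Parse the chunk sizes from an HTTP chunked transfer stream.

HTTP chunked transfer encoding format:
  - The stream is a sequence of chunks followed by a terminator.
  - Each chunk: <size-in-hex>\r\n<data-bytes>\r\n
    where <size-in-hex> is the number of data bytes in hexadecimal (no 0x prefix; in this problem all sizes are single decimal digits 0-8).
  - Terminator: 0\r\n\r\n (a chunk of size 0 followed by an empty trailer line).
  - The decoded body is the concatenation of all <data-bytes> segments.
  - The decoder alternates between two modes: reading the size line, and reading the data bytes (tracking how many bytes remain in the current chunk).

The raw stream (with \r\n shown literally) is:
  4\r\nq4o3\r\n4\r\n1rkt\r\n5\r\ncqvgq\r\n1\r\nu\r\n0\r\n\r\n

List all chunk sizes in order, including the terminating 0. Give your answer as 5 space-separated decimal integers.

Chunk 1: stream[0..1]='4' size=0x4=4, data at stream[3..7]='q4o3' -> body[0..4], body so far='q4o3'
Chunk 2: stream[9..10]='4' size=0x4=4, data at stream[12..16]='1rkt' -> body[4..8], body so far='q4o31rkt'
Chunk 3: stream[18..19]='5' size=0x5=5, data at stream[21..26]='cqvgq' -> body[8..13], body so far='q4o31rktcqvgq'
Chunk 4: stream[28..29]='1' size=0x1=1, data at stream[31..32]='u' -> body[13..14], body so far='q4o31rktcqvgqu'
Chunk 5: stream[34..35]='0' size=0 (terminator). Final body='q4o31rktcqvgqu' (14 bytes)

Answer: 4 4 5 1 0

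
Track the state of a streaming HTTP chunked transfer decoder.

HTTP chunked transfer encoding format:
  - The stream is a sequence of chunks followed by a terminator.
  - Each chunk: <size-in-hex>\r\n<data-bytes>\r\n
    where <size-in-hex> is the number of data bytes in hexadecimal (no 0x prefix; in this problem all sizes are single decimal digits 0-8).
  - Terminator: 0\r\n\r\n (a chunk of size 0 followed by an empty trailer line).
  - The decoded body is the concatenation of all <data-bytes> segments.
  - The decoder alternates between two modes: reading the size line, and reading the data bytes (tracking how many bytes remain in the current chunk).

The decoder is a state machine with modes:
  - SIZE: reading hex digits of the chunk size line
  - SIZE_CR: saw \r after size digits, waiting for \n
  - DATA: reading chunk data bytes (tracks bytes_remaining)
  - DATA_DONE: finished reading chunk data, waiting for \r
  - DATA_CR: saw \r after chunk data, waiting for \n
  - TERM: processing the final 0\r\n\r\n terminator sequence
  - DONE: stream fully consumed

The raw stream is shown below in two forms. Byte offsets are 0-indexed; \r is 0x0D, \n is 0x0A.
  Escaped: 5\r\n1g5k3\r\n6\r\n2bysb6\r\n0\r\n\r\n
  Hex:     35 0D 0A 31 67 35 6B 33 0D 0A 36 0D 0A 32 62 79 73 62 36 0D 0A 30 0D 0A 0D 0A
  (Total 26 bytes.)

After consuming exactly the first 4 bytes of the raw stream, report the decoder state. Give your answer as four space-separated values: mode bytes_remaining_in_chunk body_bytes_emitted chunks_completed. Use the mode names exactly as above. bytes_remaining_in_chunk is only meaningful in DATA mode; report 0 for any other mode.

Answer: DATA 4 1 0

Derivation:
Byte 0 = '5': mode=SIZE remaining=0 emitted=0 chunks_done=0
Byte 1 = 0x0D: mode=SIZE_CR remaining=0 emitted=0 chunks_done=0
Byte 2 = 0x0A: mode=DATA remaining=5 emitted=0 chunks_done=0
Byte 3 = '1': mode=DATA remaining=4 emitted=1 chunks_done=0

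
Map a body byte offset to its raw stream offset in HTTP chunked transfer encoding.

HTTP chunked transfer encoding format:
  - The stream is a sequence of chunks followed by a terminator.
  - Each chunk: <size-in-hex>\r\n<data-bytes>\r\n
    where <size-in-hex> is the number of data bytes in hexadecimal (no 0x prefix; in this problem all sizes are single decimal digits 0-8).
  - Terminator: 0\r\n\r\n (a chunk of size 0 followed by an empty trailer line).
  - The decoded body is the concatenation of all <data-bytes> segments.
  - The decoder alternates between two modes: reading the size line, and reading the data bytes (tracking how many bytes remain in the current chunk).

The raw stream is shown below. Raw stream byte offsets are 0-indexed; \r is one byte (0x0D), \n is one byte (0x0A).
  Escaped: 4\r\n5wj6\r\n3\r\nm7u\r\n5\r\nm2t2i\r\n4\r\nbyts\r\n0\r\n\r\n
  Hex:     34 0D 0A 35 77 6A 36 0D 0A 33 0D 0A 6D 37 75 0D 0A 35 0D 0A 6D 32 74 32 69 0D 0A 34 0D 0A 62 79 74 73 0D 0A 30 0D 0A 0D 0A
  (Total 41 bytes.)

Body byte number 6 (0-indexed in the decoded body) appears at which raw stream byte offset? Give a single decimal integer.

Chunk 1: stream[0..1]='4' size=0x4=4, data at stream[3..7]='5wj6' -> body[0..4], body so far='5wj6'
Chunk 2: stream[9..10]='3' size=0x3=3, data at stream[12..15]='m7u' -> body[4..7], body so far='5wj6m7u'
Chunk 3: stream[17..18]='5' size=0x5=5, data at stream[20..25]='m2t2i' -> body[7..12], body so far='5wj6m7um2t2i'
Chunk 4: stream[27..28]='4' size=0x4=4, data at stream[30..34]='byts' -> body[12..16], body so far='5wj6m7um2t2ibyts'
Chunk 5: stream[36..37]='0' size=0 (terminator). Final body='5wj6m7um2t2ibyts' (16 bytes)
Body byte 6 at stream offset 14

Answer: 14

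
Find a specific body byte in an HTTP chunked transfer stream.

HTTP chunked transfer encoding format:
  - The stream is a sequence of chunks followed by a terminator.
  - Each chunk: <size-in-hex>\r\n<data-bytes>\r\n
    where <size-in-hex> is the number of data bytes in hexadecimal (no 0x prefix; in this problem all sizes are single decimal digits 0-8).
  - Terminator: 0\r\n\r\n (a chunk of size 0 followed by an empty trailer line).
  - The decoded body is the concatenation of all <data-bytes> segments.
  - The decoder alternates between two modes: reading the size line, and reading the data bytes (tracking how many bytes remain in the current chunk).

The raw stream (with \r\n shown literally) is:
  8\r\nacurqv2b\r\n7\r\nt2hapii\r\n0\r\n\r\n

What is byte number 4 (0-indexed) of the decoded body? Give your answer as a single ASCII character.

Answer: q

Derivation:
Chunk 1: stream[0..1]='8' size=0x8=8, data at stream[3..11]='acurqv2b' -> body[0..8], body so far='acurqv2b'
Chunk 2: stream[13..14]='7' size=0x7=7, data at stream[16..23]='t2hapii' -> body[8..15], body so far='acurqv2bt2hapii'
Chunk 3: stream[25..26]='0' size=0 (terminator). Final body='acurqv2bt2hapii' (15 bytes)
Body byte 4 = 'q'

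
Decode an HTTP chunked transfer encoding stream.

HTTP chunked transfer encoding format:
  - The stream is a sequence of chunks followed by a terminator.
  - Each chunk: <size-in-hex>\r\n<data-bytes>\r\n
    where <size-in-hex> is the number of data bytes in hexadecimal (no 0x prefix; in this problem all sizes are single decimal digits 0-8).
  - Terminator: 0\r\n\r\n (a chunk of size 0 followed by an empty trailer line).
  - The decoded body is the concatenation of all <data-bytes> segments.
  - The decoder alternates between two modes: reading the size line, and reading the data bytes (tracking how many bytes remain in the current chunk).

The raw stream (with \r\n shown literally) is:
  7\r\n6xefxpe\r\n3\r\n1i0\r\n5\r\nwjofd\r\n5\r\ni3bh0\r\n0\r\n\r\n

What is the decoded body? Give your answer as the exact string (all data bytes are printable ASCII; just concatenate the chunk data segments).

Chunk 1: stream[0..1]='7' size=0x7=7, data at stream[3..10]='6xefxpe' -> body[0..7], body so far='6xefxpe'
Chunk 2: stream[12..13]='3' size=0x3=3, data at stream[15..18]='1i0' -> body[7..10], body so far='6xefxpe1i0'
Chunk 3: stream[20..21]='5' size=0x5=5, data at stream[23..28]='wjofd' -> body[10..15], body so far='6xefxpe1i0wjofd'
Chunk 4: stream[30..31]='5' size=0x5=5, data at stream[33..38]='i3bh0' -> body[15..20], body so far='6xefxpe1i0wjofdi3bh0'
Chunk 5: stream[40..41]='0' size=0 (terminator). Final body='6xefxpe1i0wjofdi3bh0' (20 bytes)

Answer: 6xefxpe1i0wjofdi3bh0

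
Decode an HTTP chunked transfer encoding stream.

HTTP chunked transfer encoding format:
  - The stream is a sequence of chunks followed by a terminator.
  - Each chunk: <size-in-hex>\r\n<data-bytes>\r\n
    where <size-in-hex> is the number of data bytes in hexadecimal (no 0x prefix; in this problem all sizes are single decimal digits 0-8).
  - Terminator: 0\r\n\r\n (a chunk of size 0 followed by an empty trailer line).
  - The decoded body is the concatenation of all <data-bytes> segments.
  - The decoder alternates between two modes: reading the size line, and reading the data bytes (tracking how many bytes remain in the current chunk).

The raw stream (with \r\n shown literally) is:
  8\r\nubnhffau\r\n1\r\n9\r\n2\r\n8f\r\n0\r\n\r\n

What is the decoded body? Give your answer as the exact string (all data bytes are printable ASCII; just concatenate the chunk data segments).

Chunk 1: stream[0..1]='8' size=0x8=8, data at stream[3..11]='ubnhffau' -> body[0..8], body so far='ubnhffau'
Chunk 2: stream[13..14]='1' size=0x1=1, data at stream[16..17]='9' -> body[8..9], body so far='ubnhffau9'
Chunk 3: stream[19..20]='2' size=0x2=2, data at stream[22..24]='8f' -> body[9..11], body so far='ubnhffau98f'
Chunk 4: stream[26..27]='0' size=0 (terminator). Final body='ubnhffau98f' (11 bytes)

Answer: ubnhffau98f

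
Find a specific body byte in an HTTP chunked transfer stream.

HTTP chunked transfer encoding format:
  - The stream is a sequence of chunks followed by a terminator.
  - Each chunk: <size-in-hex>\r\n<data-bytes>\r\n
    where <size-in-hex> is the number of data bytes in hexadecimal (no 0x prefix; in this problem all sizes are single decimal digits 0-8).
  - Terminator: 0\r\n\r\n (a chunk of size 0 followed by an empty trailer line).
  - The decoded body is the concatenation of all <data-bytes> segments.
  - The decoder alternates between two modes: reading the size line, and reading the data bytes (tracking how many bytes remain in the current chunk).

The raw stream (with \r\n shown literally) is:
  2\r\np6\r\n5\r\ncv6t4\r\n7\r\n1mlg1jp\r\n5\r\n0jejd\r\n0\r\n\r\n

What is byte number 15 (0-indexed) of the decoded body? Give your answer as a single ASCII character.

Answer: j

Derivation:
Chunk 1: stream[0..1]='2' size=0x2=2, data at stream[3..5]='p6' -> body[0..2], body so far='p6'
Chunk 2: stream[7..8]='5' size=0x5=5, data at stream[10..15]='cv6t4' -> body[2..7], body so far='p6cv6t4'
Chunk 3: stream[17..18]='7' size=0x7=7, data at stream[20..27]='1mlg1jp' -> body[7..14], body so far='p6cv6t41mlg1jp'
Chunk 4: stream[29..30]='5' size=0x5=5, data at stream[32..37]='0jejd' -> body[14..19], body so far='p6cv6t41mlg1jp0jejd'
Chunk 5: stream[39..40]='0' size=0 (terminator). Final body='p6cv6t41mlg1jp0jejd' (19 bytes)
Body byte 15 = 'j'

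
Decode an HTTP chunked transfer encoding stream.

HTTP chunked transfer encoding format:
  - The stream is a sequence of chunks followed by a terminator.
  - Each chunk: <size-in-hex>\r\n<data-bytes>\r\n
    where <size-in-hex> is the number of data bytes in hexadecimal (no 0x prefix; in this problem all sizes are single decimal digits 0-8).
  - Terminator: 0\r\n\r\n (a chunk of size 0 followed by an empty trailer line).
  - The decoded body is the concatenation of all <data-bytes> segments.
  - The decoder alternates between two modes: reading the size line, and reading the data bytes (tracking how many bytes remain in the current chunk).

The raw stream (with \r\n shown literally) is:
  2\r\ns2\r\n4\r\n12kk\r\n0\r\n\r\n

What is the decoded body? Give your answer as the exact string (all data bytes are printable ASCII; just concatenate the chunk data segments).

Chunk 1: stream[0..1]='2' size=0x2=2, data at stream[3..5]='s2' -> body[0..2], body so far='s2'
Chunk 2: stream[7..8]='4' size=0x4=4, data at stream[10..14]='12kk' -> body[2..6], body so far='s212kk'
Chunk 3: stream[16..17]='0' size=0 (terminator). Final body='s212kk' (6 bytes)

Answer: s212kk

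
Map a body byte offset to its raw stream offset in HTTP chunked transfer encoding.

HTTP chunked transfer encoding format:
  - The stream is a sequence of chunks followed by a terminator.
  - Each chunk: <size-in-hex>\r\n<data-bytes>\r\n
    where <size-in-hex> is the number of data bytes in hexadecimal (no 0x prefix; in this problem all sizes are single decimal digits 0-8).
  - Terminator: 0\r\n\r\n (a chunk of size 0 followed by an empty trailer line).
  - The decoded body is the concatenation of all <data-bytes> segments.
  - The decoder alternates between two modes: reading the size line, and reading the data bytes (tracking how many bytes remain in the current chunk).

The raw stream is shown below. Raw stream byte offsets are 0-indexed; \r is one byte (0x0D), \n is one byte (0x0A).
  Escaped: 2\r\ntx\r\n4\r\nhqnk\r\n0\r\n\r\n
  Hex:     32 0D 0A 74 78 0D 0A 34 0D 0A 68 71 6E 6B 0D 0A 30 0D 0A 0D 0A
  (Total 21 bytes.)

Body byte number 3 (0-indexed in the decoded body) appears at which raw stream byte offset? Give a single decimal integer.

Answer: 11

Derivation:
Chunk 1: stream[0..1]='2' size=0x2=2, data at stream[3..5]='tx' -> body[0..2], body so far='tx'
Chunk 2: stream[7..8]='4' size=0x4=4, data at stream[10..14]='hqnk' -> body[2..6], body so far='txhqnk'
Chunk 3: stream[16..17]='0' size=0 (terminator). Final body='txhqnk' (6 bytes)
Body byte 3 at stream offset 11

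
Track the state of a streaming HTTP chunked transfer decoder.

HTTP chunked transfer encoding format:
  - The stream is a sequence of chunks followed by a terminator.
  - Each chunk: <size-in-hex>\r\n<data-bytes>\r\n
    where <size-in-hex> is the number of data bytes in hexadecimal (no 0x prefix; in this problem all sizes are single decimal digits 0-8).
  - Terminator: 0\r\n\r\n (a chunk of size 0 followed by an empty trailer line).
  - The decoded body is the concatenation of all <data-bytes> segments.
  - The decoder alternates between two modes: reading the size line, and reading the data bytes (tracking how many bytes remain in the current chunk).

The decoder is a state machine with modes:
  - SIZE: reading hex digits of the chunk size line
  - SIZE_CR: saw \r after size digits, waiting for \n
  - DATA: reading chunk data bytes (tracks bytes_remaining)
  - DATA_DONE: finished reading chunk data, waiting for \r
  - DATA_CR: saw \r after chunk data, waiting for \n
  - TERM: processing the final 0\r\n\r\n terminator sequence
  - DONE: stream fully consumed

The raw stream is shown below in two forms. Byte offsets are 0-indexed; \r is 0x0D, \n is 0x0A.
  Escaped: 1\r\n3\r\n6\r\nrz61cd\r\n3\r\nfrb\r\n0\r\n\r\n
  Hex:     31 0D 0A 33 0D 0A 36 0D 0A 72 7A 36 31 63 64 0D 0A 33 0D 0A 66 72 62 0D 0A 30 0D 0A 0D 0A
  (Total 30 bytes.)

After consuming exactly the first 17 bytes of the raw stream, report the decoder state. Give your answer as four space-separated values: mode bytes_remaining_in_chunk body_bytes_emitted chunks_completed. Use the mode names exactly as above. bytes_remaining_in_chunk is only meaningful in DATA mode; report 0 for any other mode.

Byte 0 = '1': mode=SIZE remaining=0 emitted=0 chunks_done=0
Byte 1 = 0x0D: mode=SIZE_CR remaining=0 emitted=0 chunks_done=0
Byte 2 = 0x0A: mode=DATA remaining=1 emitted=0 chunks_done=0
Byte 3 = '3': mode=DATA_DONE remaining=0 emitted=1 chunks_done=0
Byte 4 = 0x0D: mode=DATA_CR remaining=0 emitted=1 chunks_done=0
Byte 5 = 0x0A: mode=SIZE remaining=0 emitted=1 chunks_done=1
Byte 6 = '6': mode=SIZE remaining=0 emitted=1 chunks_done=1
Byte 7 = 0x0D: mode=SIZE_CR remaining=0 emitted=1 chunks_done=1
Byte 8 = 0x0A: mode=DATA remaining=6 emitted=1 chunks_done=1
Byte 9 = 'r': mode=DATA remaining=5 emitted=2 chunks_done=1
Byte 10 = 'z': mode=DATA remaining=4 emitted=3 chunks_done=1
Byte 11 = '6': mode=DATA remaining=3 emitted=4 chunks_done=1
Byte 12 = '1': mode=DATA remaining=2 emitted=5 chunks_done=1
Byte 13 = 'c': mode=DATA remaining=1 emitted=6 chunks_done=1
Byte 14 = 'd': mode=DATA_DONE remaining=0 emitted=7 chunks_done=1
Byte 15 = 0x0D: mode=DATA_CR remaining=0 emitted=7 chunks_done=1
Byte 16 = 0x0A: mode=SIZE remaining=0 emitted=7 chunks_done=2

Answer: SIZE 0 7 2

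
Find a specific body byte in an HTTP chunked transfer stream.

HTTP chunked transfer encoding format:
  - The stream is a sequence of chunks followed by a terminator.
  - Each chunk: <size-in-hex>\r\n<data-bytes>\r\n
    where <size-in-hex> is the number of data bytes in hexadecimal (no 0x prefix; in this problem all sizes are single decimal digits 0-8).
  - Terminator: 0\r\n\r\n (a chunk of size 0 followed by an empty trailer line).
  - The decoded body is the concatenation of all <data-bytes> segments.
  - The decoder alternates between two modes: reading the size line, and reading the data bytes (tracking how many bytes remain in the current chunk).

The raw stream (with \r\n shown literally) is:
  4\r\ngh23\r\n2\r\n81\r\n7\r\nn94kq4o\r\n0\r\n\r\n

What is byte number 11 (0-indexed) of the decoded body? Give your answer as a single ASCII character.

Chunk 1: stream[0..1]='4' size=0x4=4, data at stream[3..7]='gh23' -> body[0..4], body so far='gh23'
Chunk 2: stream[9..10]='2' size=0x2=2, data at stream[12..14]='81' -> body[4..6], body so far='gh2381'
Chunk 3: stream[16..17]='7' size=0x7=7, data at stream[19..26]='n94kq4o' -> body[6..13], body so far='gh2381n94kq4o'
Chunk 4: stream[28..29]='0' size=0 (terminator). Final body='gh2381n94kq4o' (13 bytes)
Body byte 11 = '4'

Answer: 4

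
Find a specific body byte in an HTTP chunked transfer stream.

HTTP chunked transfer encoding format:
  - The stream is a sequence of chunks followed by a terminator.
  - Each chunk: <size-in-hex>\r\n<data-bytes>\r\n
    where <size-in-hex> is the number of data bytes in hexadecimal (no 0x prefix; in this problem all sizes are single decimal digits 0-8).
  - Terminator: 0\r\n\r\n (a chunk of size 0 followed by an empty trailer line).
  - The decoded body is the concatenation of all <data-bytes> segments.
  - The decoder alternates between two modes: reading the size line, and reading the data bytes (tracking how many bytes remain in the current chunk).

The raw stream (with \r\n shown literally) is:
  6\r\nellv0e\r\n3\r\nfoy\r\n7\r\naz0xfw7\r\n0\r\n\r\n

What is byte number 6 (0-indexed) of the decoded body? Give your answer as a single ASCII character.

Answer: f

Derivation:
Chunk 1: stream[0..1]='6' size=0x6=6, data at stream[3..9]='ellv0e' -> body[0..6], body so far='ellv0e'
Chunk 2: stream[11..12]='3' size=0x3=3, data at stream[14..17]='foy' -> body[6..9], body so far='ellv0efoy'
Chunk 3: stream[19..20]='7' size=0x7=7, data at stream[22..29]='az0xfw7' -> body[9..16], body so far='ellv0efoyaz0xfw7'
Chunk 4: stream[31..32]='0' size=0 (terminator). Final body='ellv0efoyaz0xfw7' (16 bytes)
Body byte 6 = 'f'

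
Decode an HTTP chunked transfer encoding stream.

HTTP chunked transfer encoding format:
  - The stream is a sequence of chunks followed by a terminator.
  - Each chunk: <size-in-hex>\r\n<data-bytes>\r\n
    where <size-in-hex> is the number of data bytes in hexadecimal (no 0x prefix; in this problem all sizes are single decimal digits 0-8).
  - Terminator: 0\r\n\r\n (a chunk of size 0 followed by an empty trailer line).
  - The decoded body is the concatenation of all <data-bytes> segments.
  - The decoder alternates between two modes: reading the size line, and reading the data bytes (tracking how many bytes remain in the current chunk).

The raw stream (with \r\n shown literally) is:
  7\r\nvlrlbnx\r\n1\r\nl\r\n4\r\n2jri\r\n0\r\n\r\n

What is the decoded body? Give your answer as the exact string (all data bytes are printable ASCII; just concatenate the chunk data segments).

Chunk 1: stream[0..1]='7' size=0x7=7, data at stream[3..10]='vlrlbnx' -> body[0..7], body so far='vlrlbnx'
Chunk 2: stream[12..13]='1' size=0x1=1, data at stream[15..16]='l' -> body[7..8], body so far='vlrlbnxl'
Chunk 3: stream[18..19]='4' size=0x4=4, data at stream[21..25]='2jri' -> body[8..12], body so far='vlrlbnxl2jri'
Chunk 4: stream[27..28]='0' size=0 (terminator). Final body='vlrlbnxl2jri' (12 bytes)

Answer: vlrlbnxl2jri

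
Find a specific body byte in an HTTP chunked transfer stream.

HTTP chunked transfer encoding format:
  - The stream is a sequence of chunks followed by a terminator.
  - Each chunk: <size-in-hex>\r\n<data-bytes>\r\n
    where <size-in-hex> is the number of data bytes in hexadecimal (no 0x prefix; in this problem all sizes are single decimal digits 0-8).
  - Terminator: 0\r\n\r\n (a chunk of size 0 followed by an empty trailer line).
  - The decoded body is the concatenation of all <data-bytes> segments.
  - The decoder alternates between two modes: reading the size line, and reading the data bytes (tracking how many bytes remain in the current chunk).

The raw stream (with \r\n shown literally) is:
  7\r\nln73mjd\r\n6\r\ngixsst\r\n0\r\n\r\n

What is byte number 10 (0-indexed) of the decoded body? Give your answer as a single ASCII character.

Answer: s

Derivation:
Chunk 1: stream[0..1]='7' size=0x7=7, data at stream[3..10]='ln73mjd' -> body[0..7], body so far='ln73mjd'
Chunk 2: stream[12..13]='6' size=0x6=6, data at stream[15..21]='gixsst' -> body[7..13], body so far='ln73mjdgixsst'
Chunk 3: stream[23..24]='0' size=0 (terminator). Final body='ln73mjdgixsst' (13 bytes)
Body byte 10 = 's'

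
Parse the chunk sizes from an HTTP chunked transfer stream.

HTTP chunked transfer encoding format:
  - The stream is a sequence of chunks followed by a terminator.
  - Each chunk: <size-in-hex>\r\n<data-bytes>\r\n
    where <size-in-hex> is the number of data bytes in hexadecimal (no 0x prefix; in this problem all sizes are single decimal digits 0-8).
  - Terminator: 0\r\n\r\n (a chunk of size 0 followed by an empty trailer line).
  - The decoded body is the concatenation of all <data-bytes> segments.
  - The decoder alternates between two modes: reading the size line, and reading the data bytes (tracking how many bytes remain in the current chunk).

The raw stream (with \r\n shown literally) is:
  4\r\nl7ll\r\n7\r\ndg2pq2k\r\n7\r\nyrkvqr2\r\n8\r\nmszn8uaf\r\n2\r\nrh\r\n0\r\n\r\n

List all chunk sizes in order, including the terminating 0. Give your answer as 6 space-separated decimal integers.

Answer: 4 7 7 8 2 0

Derivation:
Chunk 1: stream[0..1]='4' size=0x4=4, data at stream[3..7]='l7ll' -> body[0..4], body so far='l7ll'
Chunk 2: stream[9..10]='7' size=0x7=7, data at stream[12..19]='dg2pq2k' -> body[4..11], body so far='l7lldg2pq2k'
Chunk 3: stream[21..22]='7' size=0x7=7, data at stream[24..31]='yrkvqr2' -> body[11..18], body so far='l7lldg2pq2kyrkvqr2'
Chunk 4: stream[33..34]='8' size=0x8=8, data at stream[36..44]='mszn8uaf' -> body[18..26], body so far='l7lldg2pq2kyrkvqr2mszn8uaf'
Chunk 5: stream[46..47]='2' size=0x2=2, data at stream[49..51]='rh' -> body[26..28], body so far='l7lldg2pq2kyrkvqr2mszn8uafrh'
Chunk 6: stream[53..54]='0' size=0 (terminator). Final body='l7lldg2pq2kyrkvqr2mszn8uafrh' (28 bytes)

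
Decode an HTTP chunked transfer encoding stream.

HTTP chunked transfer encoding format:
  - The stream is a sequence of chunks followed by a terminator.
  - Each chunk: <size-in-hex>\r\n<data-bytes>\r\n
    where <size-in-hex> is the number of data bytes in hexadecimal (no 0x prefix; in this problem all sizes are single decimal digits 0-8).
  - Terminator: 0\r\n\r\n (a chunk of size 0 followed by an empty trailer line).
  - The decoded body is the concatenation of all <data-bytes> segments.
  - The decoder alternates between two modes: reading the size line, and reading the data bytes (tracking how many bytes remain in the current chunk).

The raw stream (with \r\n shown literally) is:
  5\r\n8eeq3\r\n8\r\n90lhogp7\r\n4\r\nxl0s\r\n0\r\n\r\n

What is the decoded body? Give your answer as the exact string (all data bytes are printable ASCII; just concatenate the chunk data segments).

Chunk 1: stream[0..1]='5' size=0x5=5, data at stream[3..8]='8eeq3' -> body[0..5], body so far='8eeq3'
Chunk 2: stream[10..11]='8' size=0x8=8, data at stream[13..21]='90lhogp7' -> body[5..13], body so far='8eeq390lhogp7'
Chunk 3: stream[23..24]='4' size=0x4=4, data at stream[26..30]='xl0s' -> body[13..17], body so far='8eeq390lhogp7xl0s'
Chunk 4: stream[32..33]='0' size=0 (terminator). Final body='8eeq390lhogp7xl0s' (17 bytes)

Answer: 8eeq390lhogp7xl0s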